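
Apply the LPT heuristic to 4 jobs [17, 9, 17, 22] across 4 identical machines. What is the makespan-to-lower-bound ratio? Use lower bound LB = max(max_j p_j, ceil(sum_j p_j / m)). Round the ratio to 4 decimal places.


LPT order: [22, 17, 17, 9]
Machine loads after assignment: [22, 17, 17, 9]
LPT makespan = 22
Lower bound = max(max_job, ceil(total/4)) = max(22, 17) = 22
Ratio = 22 / 22 = 1.0

1.0


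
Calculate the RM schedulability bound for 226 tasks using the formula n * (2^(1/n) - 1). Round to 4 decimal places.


Compute 2^(1/226) = 1.0030717310
Subtract 1: 1.0030717310 - 1 = 0.0030717310
Multiply by n: 226 * 0.0030717310 = 0.6942112060
Round to 4 dp: 0.6942

0.6942


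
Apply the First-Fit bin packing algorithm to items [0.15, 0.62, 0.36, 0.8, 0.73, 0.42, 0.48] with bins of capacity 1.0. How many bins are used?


Place items sequentially using First-Fit:
  Item 0.15 -> new Bin 1
  Item 0.62 -> Bin 1 (now 0.77)
  Item 0.36 -> new Bin 2
  Item 0.8 -> new Bin 3
  Item 0.73 -> new Bin 4
  Item 0.42 -> Bin 2 (now 0.78)
  Item 0.48 -> new Bin 5
Total bins used = 5

5


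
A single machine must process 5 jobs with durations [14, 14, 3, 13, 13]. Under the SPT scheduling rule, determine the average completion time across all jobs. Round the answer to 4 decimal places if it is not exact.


Sort jobs by processing time (SPT order): [3, 13, 13, 14, 14]
Compute completion times sequentially:
  Job 1: processing = 3, completes at 3
  Job 2: processing = 13, completes at 16
  Job 3: processing = 13, completes at 29
  Job 4: processing = 14, completes at 43
  Job 5: processing = 14, completes at 57
Sum of completion times = 148
Average completion time = 148/5 = 29.6

29.6


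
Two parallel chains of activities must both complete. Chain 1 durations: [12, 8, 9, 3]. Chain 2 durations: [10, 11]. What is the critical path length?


Path A total = 12 + 8 + 9 + 3 = 32
Path B total = 10 + 11 = 21
Critical path = longest path = max(32, 21) = 32

32


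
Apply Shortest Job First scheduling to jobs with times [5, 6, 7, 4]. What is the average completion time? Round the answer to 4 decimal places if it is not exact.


SJF order (ascending): [4, 5, 6, 7]
Completion times:
  Job 1: burst=4, C=4
  Job 2: burst=5, C=9
  Job 3: burst=6, C=15
  Job 4: burst=7, C=22
Average completion = 50/4 = 12.5

12.5


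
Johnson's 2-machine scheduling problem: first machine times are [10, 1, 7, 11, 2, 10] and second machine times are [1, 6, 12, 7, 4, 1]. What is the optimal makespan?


Apply Johnson's rule:
  Group 1 (a <= b): [(2, 1, 6), (5, 2, 4), (3, 7, 12)]
  Group 2 (a > b): [(4, 11, 7), (1, 10, 1), (6, 10, 1)]
Optimal job order: [2, 5, 3, 4, 1, 6]
Schedule:
  Job 2: M1 done at 1, M2 done at 7
  Job 5: M1 done at 3, M2 done at 11
  Job 3: M1 done at 10, M2 done at 23
  Job 4: M1 done at 21, M2 done at 30
  Job 1: M1 done at 31, M2 done at 32
  Job 6: M1 done at 41, M2 done at 42
Makespan = 42

42


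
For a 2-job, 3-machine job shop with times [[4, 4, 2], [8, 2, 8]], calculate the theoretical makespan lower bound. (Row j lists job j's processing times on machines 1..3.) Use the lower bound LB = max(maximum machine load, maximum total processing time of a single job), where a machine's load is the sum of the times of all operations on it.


Machine loads:
  Machine 1: 4 + 8 = 12
  Machine 2: 4 + 2 = 6
  Machine 3: 2 + 8 = 10
Max machine load = 12
Job totals:
  Job 1: 10
  Job 2: 18
Max job total = 18
Lower bound = max(12, 18) = 18

18


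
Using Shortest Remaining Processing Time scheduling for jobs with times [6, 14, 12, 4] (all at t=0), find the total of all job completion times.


Since all jobs arrive at t=0, SRPT equals SPT ordering.
SPT order: [4, 6, 12, 14]
Completion times:
  Job 1: p=4, C=4
  Job 2: p=6, C=10
  Job 3: p=12, C=22
  Job 4: p=14, C=36
Total completion time = 4 + 10 + 22 + 36 = 72

72


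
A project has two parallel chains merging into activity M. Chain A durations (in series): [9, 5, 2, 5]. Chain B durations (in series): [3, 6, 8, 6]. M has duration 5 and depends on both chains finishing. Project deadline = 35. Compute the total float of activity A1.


Forward pass: ES(A1) = sum of predecessors on chain A = 0
EF = ES + duration = 0 + 9 = 9
Backward pass: LF(M) = deadline = 35; LS(M) = 35 - 5 = 30
LF(A1) = LS(M) - sum(successors on chain A) = 30 - 12 = 18
LS = LF - duration = 18 - 9 = 9
Total float = LS - ES = 9 - 0 = 9

9


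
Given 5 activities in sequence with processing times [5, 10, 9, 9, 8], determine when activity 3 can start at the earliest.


Activity 3 starts after activities 1 through 2 complete.
Predecessor durations: [5, 10]
ES = 5 + 10 = 15

15


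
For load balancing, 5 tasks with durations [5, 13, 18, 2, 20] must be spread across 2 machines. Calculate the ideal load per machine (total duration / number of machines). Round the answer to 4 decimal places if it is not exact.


Total processing time = 5 + 13 + 18 + 2 + 20 = 58
Number of machines = 2
Ideal balanced load = 58 / 2 = 29.0

29.0


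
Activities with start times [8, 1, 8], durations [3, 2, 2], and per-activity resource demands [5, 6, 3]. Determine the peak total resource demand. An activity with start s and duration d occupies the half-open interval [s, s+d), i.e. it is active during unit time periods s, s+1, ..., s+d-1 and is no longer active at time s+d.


Each activity i is active on [start_i, start_i + duration_i).
Compute total resource usage per time slot:
  t=0: active resources = [], total = 0
  t=1: active resources = [6], total = 6
  t=2: active resources = [6], total = 6
  t=3: active resources = [], total = 0
  t=4: active resources = [], total = 0
  t=5: active resources = [], total = 0
  t=6: active resources = [], total = 0
  t=7: active resources = [], total = 0
  t=8: active resources = [5, 3], total = 8
  t=9: active resources = [5, 3], total = 8
  t=10: active resources = [5], total = 5
Peak resource demand = 8

8


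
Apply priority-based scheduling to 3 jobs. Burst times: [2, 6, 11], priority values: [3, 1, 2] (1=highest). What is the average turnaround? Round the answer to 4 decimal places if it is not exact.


Sort by priority (ascending = highest first):
Order: [(1, 6), (2, 11), (3, 2)]
Completion times:
  Priority 1, burst=6, C=6
  Priority 2, burst=11, C=17
  Priority 3, burst=2, C=19
Average turnaround = 42/3 = 14.0

14.0


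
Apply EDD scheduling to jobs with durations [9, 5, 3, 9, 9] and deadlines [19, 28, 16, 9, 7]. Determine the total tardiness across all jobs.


Sort by due date (EDD order): [(9, 7), (9, 9), (3, 16), (9, 19), (5, 28)]
Compute completion times and tardiness:
  Job 1: p=9, d=7, C=9, tardiness=max(0,9-7)=2
  Job 2: p=9, d=9, C=18, tardiness=max(0,18-9)=9
  Job 3: p=3, d=16, C=21, tardiness=max(0,21-16)=5
  Job 4: p=9, d=19, C=30, tardiness=max(0,30-19)=11
  Job 5: p=5, d=28, C=35, tardiness=max(0,35-28)=7
Total tardiness = 34

34


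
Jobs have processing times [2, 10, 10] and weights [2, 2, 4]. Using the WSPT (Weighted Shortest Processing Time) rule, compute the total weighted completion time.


Compute p/w ratios and sort ascending (WSPT): [(2, 2), (10, 4), (10, 2)]
Compute weighted completion times:
  Job (p=2,w=2): C=2, w*C=2*2=4
  Job (p=10,w=4): C=12, w*C=4*12=48
  Job (p=10,w=2): C=22, w*C=2*22=44
Total weighted completion time = 96

96


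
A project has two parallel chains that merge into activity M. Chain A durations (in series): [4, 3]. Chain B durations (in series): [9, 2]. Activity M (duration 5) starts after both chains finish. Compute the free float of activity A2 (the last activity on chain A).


ES(A2) = sum of predecessors on chain A = 4
EF(A2) = ES + duration = 4 + 3 = 7
Successor of A2 is M. ES(M) = max(sum(A), sum(B)) = max(7, 11) = 11
Free float = ES(successor) - EF(current) = 11 - 7 = 4

4


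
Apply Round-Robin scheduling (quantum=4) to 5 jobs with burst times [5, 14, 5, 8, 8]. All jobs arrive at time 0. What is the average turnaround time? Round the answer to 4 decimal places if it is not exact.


Time quantum = 4
Execution trace:
  J1 runs 4 units, time = 4
  J2 runs 4 units, time = 8
  J3 runs 4 units, time = 12
  J4 runs 4 units, time = 16
  J5 runs 4 units, time = 20
  J1 runs 1 units, time = 21
  J2 runs 4 units, time = 25
  J3 runs 1 units, time = 26
  J4 runs 4 units, time = 30
  J5 runs 4 units, time = 34
  J2 runs 4 units, time = 38
  J2 runs 2 units, time = 40
Finish times: [21, 40, 26, 30, 34]
Average turnaround = 151/5 = 30.2

30.2


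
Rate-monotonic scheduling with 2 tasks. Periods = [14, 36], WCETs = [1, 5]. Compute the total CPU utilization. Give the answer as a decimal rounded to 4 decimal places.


Compute individual utilizations (exact fractions):
  Task 1: C/T = 1/14 (approx. 0.0714)
  Task 2: C/T = 5/36 (approx. 0.1389)
Total utilization U = 1/14 + 5/36 = 53/252
Rounded to 4 decimal places: U = 0.2103
RM (Liu & Layland) bound for 2 tasks = 0.828427; compare with U = 53/252 (approx. 0.210317)
U <= bound, so schedulable by RM sufficient condition.

0.2103


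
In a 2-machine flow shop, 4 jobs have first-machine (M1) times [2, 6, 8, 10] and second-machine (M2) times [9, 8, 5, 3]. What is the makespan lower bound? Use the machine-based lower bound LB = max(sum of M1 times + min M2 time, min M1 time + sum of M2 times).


LB1 = sum(M1 times) + min(M2 times) = 26 + 3 = 29
LB2 = min(M1 times) + sum(M2 times) = 2 + 25 = 27
Lower bound = max(LB1, LB2) = max(29, 27) = 29

29


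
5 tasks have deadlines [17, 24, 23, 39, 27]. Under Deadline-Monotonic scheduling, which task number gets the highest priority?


Sort tasks by relative deadline (ascending):
  Task 1: deadline = 17
  Task 3: deadline = 23
  Task 2: deadline = 24
  Task 5: deadline = 27
  Task 4: deadline = 39
Priority order (highest first): [1, 3, 2, 5, 4]
Highest priority task = 1

1


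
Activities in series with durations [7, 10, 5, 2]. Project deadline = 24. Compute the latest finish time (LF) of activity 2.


LF(activity 2) = deadline - sum of successor durations
Successors: activities 3 through 4 with durations [5, 2]
Sum of successor durations = 7
LF = 24 - 7 = 17

17


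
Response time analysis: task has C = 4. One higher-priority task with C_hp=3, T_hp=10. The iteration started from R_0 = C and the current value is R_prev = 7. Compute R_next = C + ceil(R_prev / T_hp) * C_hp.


R_next = C + ceil(R_prev / T_hp) * C_hp
ceil(7 / 10) = ceil(0.7) = 1
Interference = 1 * 3 = 3
R_next = 4 + 3 = 7
R_next = R_prev, so the iteration has converged (response time = 7).

7


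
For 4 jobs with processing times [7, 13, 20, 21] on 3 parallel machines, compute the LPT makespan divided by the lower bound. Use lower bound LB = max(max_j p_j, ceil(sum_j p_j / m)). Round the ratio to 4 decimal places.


LPT order: [21, 20, 13, 7]
Machine loads after assignment: [21, 20, 20]
LPT makespan = 21
Lower bound = max(max_job, ceil(total/3)) = max(21, 21) = 21
Ratio = 21 / 21 = 1.0

1.0


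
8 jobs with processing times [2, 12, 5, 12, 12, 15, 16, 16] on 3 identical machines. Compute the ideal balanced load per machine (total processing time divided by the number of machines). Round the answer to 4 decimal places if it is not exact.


Total processing time = 2 + 12 + 5 + 12 + 12 + 15 + 16 + 16 = 90
Number of machines = 3
Ideal balanced load = 90 / 3 = 30.0

30.0


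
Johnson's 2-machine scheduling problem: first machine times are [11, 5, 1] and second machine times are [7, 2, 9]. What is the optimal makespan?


Apply Johnson's rule:
  Group 1 (a <= b): [(3, 1, 9)]
  Group 2 (a > b): [(1, 11, 7), (2, 5, 2)]
Optimal job order: [3, 1, 2]
Schedule:
  Job 3: M1 done at 1, M2 done at 10
  Job 1: M1 done at 12, M2 done at 19
  Job 2: M1 done at 17, M2 done at 21
Makespan = 21

21


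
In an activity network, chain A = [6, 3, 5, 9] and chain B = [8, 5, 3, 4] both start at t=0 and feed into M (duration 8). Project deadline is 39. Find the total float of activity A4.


Forward pass: ES(A4) = sum of predecessors on chain A = 14
EF = ES + duration = 14 + 9 = 23
Backward pass: LF(M) = deadline = 39; LS(M) = 39 - 8 = 31
LF(A4) = LS(M) - sum(successors on chain A) = 31 - 0 = 31
LS = LF - duration = 31 - 9 = 22
Total float = LS - ES = 22 - 14 = 8

8


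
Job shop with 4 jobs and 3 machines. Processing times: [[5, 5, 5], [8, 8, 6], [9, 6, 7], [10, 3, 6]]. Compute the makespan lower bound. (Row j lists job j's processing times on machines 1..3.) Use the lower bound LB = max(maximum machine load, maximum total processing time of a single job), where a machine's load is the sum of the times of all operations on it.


Machine loads:
  Machine 1: 5 + 8 + 9 + 10 = 32
  Machine 2: 5 + 8 + 6 + 3 = 22
  Machine 3: 5 + 6 + 7 + 6 = 24
Max machine load = 32
Job totals:
  Job 1: 15
  Job 2: 22
  Job 3: 22
  Job 4: 19
Max job total = 22
Lower bound = max(32, 22) = 32

32


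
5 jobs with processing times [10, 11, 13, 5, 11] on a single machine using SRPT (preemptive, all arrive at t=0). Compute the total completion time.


Since all jobs arrive at t=0, SRPT equals SPT ordering.
SPT order: [5, 10, 11, 11, 13]
Completion times:
  Job 1: p=5, C=5
  Job 2: p=10, C=15
  Job 3: p=11, C=26
  Job 4: p=11, C=37
  Job 5: p=13, C=50
Total completion time = 5 + 15 + 26 + 37 + 50 = 133

133


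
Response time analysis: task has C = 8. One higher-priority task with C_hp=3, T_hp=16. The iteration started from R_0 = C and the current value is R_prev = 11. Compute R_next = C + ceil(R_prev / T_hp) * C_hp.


R_next = C + ceil(R_prev / T_hp) * C_hp
ceil(11 / 16) = ceil(0.6875) = 1
Interference = 1 * 3 = 3
R_next = 8 + 3 = 11
R_next = R_prev, so the iteration has converged (response time = 11).

11


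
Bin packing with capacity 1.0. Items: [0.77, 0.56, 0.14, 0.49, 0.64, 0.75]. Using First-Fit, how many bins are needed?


Place items sequentially using First-Fit:
  Item 0.77 -> new Bin 1
  Item 0.56 -> new Bin 2
  Item 0.14 -> Bin 1 (now 0.91)
  Item 0.49 -> new Bin 3
  Item 0.64 -> new Bin 4
  Item 0.75 -> new Bin 5
Total bins used = 5

5


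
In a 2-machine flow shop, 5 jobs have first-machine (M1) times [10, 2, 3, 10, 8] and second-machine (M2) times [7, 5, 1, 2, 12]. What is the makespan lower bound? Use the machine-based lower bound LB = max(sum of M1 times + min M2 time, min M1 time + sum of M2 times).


LB1 = sum(M1 times) + min(M2 times) = 33 + 1 = 34
LB2 = min(M1 times) + sum(M2 times) = 2 + 27 = 29
Lower bound = max(LB1, LB2) = max(34, 29) = 34

34


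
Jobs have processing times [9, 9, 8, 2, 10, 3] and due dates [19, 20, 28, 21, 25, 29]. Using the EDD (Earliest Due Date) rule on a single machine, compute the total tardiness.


Sort by due date (EDD order): [(9, 19), (9, 20), (2, 21), (10, 25), (8, 28), (3, 29)]
Compute completion times and tardiness:
  Job 1: p=9, d=19, C=9, tardiness=max(0,9-19)=0
  Job 2: p=9, d=20, C=18, tardiness=max(0,18-20)=0
  Job 3: p=2, d=21, C=20, tardiness=max(0,20-21)=0
  Job 4: p=10, d=25, C=30, tardiness=max(0,30-25)=5
  Job 5: p=8, d=28, C=38, tardiness=max(0,38-28)=10
  Job 6: p=3, d=29, C=41, tardiness=max(0,41-29)=12
Total tardiness = 27

27


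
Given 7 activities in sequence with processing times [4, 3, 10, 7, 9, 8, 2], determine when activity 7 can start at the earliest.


Activity 7 starts after activities 1 through 6 complete.
Predecessor durations: [4, 3, 10, 7, 9, 8]
ES = 4 + 3 + 10 + 7 + 9 + 8 = 41

41


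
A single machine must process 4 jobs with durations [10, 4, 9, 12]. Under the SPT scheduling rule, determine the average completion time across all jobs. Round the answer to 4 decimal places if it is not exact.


Sort jobs by processing time (SPT order): [4, 9, 10, 12]
Compute completion times sequentially:
  Job 1: processing = 4, completes at 4
  Job 2: processing = 9, completes at 13
  Job 3: processing = 10, completes at 23
  Job 4: processing = 12, completes at 35
Sum of completion times = 75
Average completion time = 75/4 = 18.75

18.75


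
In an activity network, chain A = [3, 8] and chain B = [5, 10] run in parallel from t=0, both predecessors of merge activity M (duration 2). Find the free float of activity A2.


ES(A2) = sum of predecessors on chain A = 3
EF(A2) = ES + duration = 3 + 8 = 11
Successor of A2 is M. ES(M) = max(sum(A), sum(B)) = max(11, 15) = 15
Free float = ES(successor) - EF(current) = 15 - 11 = 4

4


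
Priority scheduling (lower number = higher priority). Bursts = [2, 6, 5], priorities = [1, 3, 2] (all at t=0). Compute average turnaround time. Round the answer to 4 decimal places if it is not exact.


Sort by priority (ascending = highest first):
Order: [(1, 2), (2, 5), (3, 6)]
Completion times:
  Priority 1, burst=2, C=2
  Priority 2, burst=5, C=7
  Priority 3, burst=6, C=13
Average turnaround = 22/3 = 7.3333

7.3333


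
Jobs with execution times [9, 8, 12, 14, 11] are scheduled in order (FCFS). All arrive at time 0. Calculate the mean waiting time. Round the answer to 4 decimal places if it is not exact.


FCFS order (as given): [9, 8, 12, 14, 11]
Waiting times:
  Job 1: wait = 0
  Job 2: wait = 9
  Job 3: wait = 17
  Job 4: wait = 29
  Job 5: wait = 43
Sum of waiting times = 98
Average waiting time = 98/5 = 19.6

19.6


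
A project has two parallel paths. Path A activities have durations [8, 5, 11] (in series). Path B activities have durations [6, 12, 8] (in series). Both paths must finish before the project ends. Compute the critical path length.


Path A total = 8 + 5 + 11 = 24
Path B total = 6 + 12 + 8 = 26
Critical path = longest path = max(24, 26) = 26

26


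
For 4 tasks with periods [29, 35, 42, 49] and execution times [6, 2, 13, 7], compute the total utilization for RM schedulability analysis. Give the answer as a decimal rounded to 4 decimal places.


Compute individual utilizations (exact fractions):
  Task 1: C/T = 6/29 (approx. 0.2069)
  Task 2: C/T = 2/35 (approx. 0.0571)
  Task 3: C/T = 13/42 (approx. 0.3095)
  Task 4: C/T = 7/49 = 1/7 (approx. 0.1429)
Total utilization U = 6/29 + 2/35 + 13/42 + 1/7 = 4363/6090
Rounded to 4 decimal places: U = 0.7164
RM (Liu & Layland) bound for 4 tasks = 0.756828; compare with U = 4363/6090 (approx. 0.716420)
U <= bound, so schedulable by RM sufficient condition.

0.7164


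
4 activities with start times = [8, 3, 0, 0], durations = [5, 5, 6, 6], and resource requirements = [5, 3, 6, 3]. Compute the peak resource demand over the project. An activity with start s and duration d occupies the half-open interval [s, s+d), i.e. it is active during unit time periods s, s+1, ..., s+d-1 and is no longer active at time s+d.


Each activity i is active on [start_i, start_i + duration_i).
Compute total resource usage per time slot:
  t=0: active resources = [6, 3], total = 9
  t=1: active resources = [6, 3], total = 9
  t=2: active resources = [6, 3], total = 9
  t=3: active resources = [3, 6, 3], total = 12
  t=4: active resources = [3, 6, 3], total = 12
  t=5: active resources = [3, 6, 3], total = 12
  t=6: active resources = [3], total = 3
  t=7: active resources = [3], total = 3
  t=8: active resources = [5], total = 5
  t=9: active resources = [5], total = 5
  t=10: active resources = [5], total = 5
  t=11: active resources = [5], total = 5
  t=12: active resources = [5], total = 5
Peak resource demand = 12

12


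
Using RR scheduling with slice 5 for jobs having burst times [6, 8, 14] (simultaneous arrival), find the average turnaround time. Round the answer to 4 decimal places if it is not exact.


Time quantum = 5
Execution trace:
  J1 runs 5 units, time = 5
  J2 runs 5 units, time = 10
  J3 runs 5 units, time = 15
  J1 runs 1 units, time = 16
  J2 runs 3 units, time = 19
  J3 runs 5 units, time = 24
  J3 runs 4 units, time = 28
Finish times: [16, 19, 28]
Average turnaround = 63/3 = 21.0

21.0


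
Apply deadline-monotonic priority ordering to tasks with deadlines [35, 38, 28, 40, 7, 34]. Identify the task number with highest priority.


Sort tasks by relative deadline (ascending):
  Task 5: deadline = 7
  Task 3: deadline = 28
  Task 6: deadline = 34
  Task 1: deadline = 35
  Task 2: deadline = 38
  Task 4: deadline = 40
Priority order (highest first): [5, 3, 6, 1, 2, 4]
Highest priority task = 5

5


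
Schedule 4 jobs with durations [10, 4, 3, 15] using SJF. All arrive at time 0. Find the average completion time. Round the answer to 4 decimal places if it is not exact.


SJF order (ascending): [3, 4, 10, 15]
Completion times:
  Job 1: burst=3, C=3
  Job 2: burst=4, C=7
  Job 3: burst=10, C=17
  Job 4: burst=15, C=32
Average completion = 59/4 = 14.75

14.75


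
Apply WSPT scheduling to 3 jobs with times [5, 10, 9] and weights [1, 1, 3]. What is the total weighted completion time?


Compute p/w ratios and sort ascending (WSPT): [(9, 3), (5, 1), (10, 1)]
Compute weighted completion times:
  Job (p=9,w=3): C=9, w*C=3*9=27
  Job (p=5,w=1): C=14, w*C=1*14=14
  Job (p=10,w=1): C=24, w*C=1*24=24
Total weighted completion time = 65

65


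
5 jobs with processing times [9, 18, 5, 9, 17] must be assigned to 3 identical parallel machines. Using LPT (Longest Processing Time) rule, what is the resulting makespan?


Sort jobs in decreasing order (LPT): [18, 17, 9, 9, 5]
Assign each job to the least loaded machine:
  Machine 1: jobs [18], load = 18
  Machine 2: jobs [17, 5], load = 22
  Machine 3: jobs [9, 9], load = 18
Makespan = max load = 22

22


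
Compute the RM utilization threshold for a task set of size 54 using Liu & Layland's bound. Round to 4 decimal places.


Compute 2^(1/54) = 1.0129187947
Subtract 1: 1.0129187947 - 1 = 0.0129187947
Multiply by n: 54 * 0.0129187947 = 0.6976149138
Round to 4 dp: 0.6976

0.6976


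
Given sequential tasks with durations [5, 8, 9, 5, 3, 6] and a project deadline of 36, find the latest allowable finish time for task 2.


LF(activity 2) = deadline - sum of successor durations
Successors: activities 3 through 6 with durations [9, 5, 3, 6]
Sum of successor durations = 23
LF = 36 - 23 = 13

13


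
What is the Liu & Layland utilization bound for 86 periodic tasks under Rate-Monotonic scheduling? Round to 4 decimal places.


Compute 2^(1/86) = 1.0080924190
Subtract 1: 1.0080924190 - 1 = 0.0080924190
Multiply by n: 86 * 0.0080924190 = 0.6959480340
Round to 4 dp: 0.6959

0.6959


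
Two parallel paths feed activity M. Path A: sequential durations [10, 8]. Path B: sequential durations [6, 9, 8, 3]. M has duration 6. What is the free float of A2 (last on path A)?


ES(A2) = sum of predecessors on chain A = 10
EF(A2) = ES + duration = 10 + 8 = 18
Successor of A2 is M. ES(M) = max(sum(A), sum(B)) = max(18, 26) = 26
Free float = ES(successor) - EF(current) = 26 - 18 = 8

8


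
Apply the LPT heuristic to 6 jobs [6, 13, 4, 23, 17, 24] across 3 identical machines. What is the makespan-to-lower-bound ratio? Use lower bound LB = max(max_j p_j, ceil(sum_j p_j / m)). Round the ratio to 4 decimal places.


LPT order: [24, 23, 17, 13, 6, 4]
Machine loads after assignment: [28, 29, 30]
LPT makespan = 30
Lower bound = max(max_job, ceil(total/3)) = max(24, 29) = 29
Ratio = 30 / 29 = 1.0345

1.0345


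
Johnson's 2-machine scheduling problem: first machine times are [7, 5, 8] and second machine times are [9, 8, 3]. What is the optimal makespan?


Apply Johnson's rule:
  Group 1 (a <= b): [(2, 5, 8), (1, 7, 9)]
  Group 2 (a > b): [(3, 8, 3)]
Optimal job order: [2, 1, 3]
Schedule:
  Job 2: M1 done at 5, M2 done at 13
  Job 1: M1 done at 12, M2 done at 22
  Job 3: M1 done at 20, M2 done at 25
Makespan = 25

25


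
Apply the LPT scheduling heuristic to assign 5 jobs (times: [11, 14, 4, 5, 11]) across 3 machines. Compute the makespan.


Sort jobs in decreasing order (LPT): [14, 11, 11, 5, 4]
Assign each job to the least loaded machine:
  Machine 1: jobs [14], load = 14
  Machine 2: jobs [11, 5], load = 16
  Machine 3: jobs [11, 4], load = 15
Makespan = max load = 16

16


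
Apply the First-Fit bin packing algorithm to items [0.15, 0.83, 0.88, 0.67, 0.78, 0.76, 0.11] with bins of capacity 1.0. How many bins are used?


Place items sequentially using First-Fit:
  Item 0.15 -> new Bin 1
  Item 0.83 -> Bin 1 (now 0.98)
  Item 0.88 -> new Bin 2
  Item 0.67 -> new Bin 3
  Item 0.78 -> new Bin 4
  Item 0.76 -> new Bin 5
  Item 0.11 -> Bin 2 (now 0.99)
Total bins used = 5

5


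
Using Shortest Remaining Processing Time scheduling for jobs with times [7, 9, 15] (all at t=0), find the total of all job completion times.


Since all jobs arrive at t=0, SRPT equals SPT ordering.
SPT order: [7, 9, 15]
Completion times:
  Job 1: p=7, C=7
  Job 2: p=9, C=16
  Job 3: p=15, C=31
Total completion time = 7 + 16 + 31 = 54

54


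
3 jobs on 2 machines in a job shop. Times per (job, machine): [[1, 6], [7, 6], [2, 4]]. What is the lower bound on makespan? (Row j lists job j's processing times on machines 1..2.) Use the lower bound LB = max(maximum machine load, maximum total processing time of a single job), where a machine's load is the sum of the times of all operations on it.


Machine loads:
  Machine 1: 1 + 7 + 2 = 10
  Machine 2: 6 + 6 + 4 = 16
Max machine load = 16
Job totals:
  Job 1: 7
  Job 2: 13
  Job 3: 6
Max job total = 13
Lower bound = max(16, 13) = 16

16


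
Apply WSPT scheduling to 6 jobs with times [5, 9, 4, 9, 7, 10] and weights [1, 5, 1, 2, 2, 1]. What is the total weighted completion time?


Compute p/w ratios and sort ascending (WSPT): [(9, 5), (7, 2), (4, 1), (9, 2), (5, 1), (10, 1)]
Compute weighted completion times:
  Job (p=9,w=5): C=9, w*C=5*9=45
  Job (p=7,w=2): C=16, w*C=2*16=32
  Job (p=4,w=1): C=20, w*C=1*20=20
  Job (p=9,w=2): C=29, w*C=2*29=58
  Job (p=5,w=1): C=34, w*C=1*34=34
  Job (p=10,w=1): C=44, w*C=1*44=44
Total weighted completion time = 233

233


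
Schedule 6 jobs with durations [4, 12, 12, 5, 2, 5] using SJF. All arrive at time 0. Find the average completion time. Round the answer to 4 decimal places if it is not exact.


SJF order (ascending): [2, 4, 5, 5, 12, 12]
Completion times:
  Job 1: burst=2, C=2
  Job 2: burst=4, C=6
  Job 3: burst=5, C=11
  Job 4: burst=5, C=16
  Job 5: burst=12, C=28
  Job 6: burst=12, C=40
Average completion = 103/6 = 17.1667

17.1667


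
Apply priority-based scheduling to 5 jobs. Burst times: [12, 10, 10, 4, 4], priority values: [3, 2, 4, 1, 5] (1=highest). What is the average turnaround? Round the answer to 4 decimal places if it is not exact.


Sort by priority (ascending = highest first):
Order: [(1, 4), (2, 10), (3, 12), (4, 10), (5, 4)]
Completion times:
  Priority 1, burst=4, C=4
  Priority 2, burst=10, C=14
  Priority 3, burst=12, C=26
  Priority 4, burst=10, C=36
  Priority 5, burst=4, C=40
Average turnaround = 120/5 = 24.0

24.0


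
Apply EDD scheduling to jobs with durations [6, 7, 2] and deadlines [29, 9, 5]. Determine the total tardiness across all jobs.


Sort by due date (EDD order): [(2, 5), (7, 9), (6, 29)]
Compute completion times and tardiness:
  Job 1: p=2, d=5, C=2, tardiness=max(0,2-5)=0
  Job 2: p=7, d=9, C=9, tardiness=max(0,9-9)=0
  Job 3: p=6, d=29, C=15, tardiness=max(0,15-29)=0
Total tardiness = 0

0


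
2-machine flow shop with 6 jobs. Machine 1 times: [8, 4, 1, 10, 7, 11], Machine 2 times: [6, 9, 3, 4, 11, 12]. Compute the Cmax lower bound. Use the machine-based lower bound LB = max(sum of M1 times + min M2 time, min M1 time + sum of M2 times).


LB1 = sum(M1 times) + min(M2 times) = 41 + 3 = 44
LB2 = min(M1 times) + sum(M2 times) = 1 + 45 = 46
Lower bound = max(LB1, LB2) = max(44, 46) = 46

46


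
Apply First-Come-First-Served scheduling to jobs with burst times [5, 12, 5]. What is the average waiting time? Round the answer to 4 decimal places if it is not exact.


FCFS order (as given): [5, 12, 5]
Waiting times:
  Job 1: wait = 0
  Job 2: wait = 5
  Job 3: wait = 17
Sum of waiting times = 22
Average waiting time = 22/3 = 7.3333

7.3333


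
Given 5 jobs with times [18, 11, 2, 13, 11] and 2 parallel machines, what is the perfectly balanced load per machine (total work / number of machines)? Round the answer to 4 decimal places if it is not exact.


Total processing time = 18 + 11 + 2 + 13 + 11 = 55
Number of machines = 2
Ideal balanced load = 55 / 2 = 27.5

27.5


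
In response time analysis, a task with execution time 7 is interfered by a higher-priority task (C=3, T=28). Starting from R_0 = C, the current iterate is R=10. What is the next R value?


R_next = C + ceil(R_prev / T_hp) * C_hp
ceil(10 / 28) = ceil(0.3571) = 1
Interference = 1 * 3 = 3
R_next = 7 + 3 = 10
R_next = R_prev, so the iteration has converged (response time = 10).

10


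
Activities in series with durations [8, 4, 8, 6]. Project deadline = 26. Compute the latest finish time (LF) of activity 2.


LF(activity 2) = deadline - sum of successor durations
Successors: activities 3 through 4 with durations [8, 6]
Sum of successor durations = 14
LF = 26 - 14 = 12

12


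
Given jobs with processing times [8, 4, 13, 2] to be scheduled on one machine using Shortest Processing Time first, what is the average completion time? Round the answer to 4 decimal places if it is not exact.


Sort jobs by processing time (SPT order): [2, 4, 8, 13]
Compute completion times sequentially:
  Job 1: processing = 2, completes at 2
  Job 2: processing = 4, completes at 6
  Job 3: processing = 8, completes at 14
  Job 4: processing = 13, completes at 27
Sum of completion times = 49
Average completion time = 49/4 = 12.25

12.25


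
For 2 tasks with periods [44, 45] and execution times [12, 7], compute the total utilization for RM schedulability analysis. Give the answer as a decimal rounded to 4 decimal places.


Compute individual utilizations (exact fractions):
  Task 1: C/T = 12/44 = 3/11 (approx. 0.2727)
  Task 2: C/T = 7/45 (approx. 0.1556)
Total utilization U = 3/11 + 7/45 = 212/495
Rounded to 4 decimal places: U = 0.4283
RM (Liu & Layland) bound for 2 tasks = 0.828427; compare with U = 212/495 (approx. 0.428283)
U <= bound, so schedulable by RM sufficient condition.

0.4283


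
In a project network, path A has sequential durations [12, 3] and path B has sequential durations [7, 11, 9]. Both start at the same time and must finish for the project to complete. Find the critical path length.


Path A total = 12 + 3 = 15
Path B total = 7 + 11 + 9 = 27
Critical path = longest path = max(15, 27) = 27

27


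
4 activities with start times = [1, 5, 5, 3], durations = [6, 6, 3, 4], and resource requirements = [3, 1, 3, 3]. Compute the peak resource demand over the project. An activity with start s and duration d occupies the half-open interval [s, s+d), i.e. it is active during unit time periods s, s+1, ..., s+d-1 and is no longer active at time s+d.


Each activity i is active on [start_i, start_i + duration_i).
Compute total resource usage per time slot:
  t=0: active resources = [], total = 0
  t=1: active resources = [3], total = 3
  t=2: active resources = [3], total = 3
  t=3: active resources = [3, 3], total = 6
  t=4: active resources = [3, 3], total = 6
  t=5: active resources = [3, 1, 3, 3], total = 10
  t=6: active resources = [3, 1, 3, 3], total = 10
  t=7: active resources = [1, 3], total = 4
  t=8: active resources = [1], total = 1
  t=9: active resources = [1], total = 1
  t=10: active resources = [1], total = 1
Peak resource demand = 10

10


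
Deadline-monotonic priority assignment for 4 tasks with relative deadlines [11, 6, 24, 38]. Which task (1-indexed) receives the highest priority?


Sort tasks by relative deadline (ascending):
  Task 2: deadline = 6
  Task 1: deadline = 11
  Task 3: deadline = 24
  Task 4: deadline = 38
Priority order (highest first): [2, 1, 3, 4]
Highest priority task = 2

2


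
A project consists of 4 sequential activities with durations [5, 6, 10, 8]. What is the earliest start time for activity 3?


Activity 3 starts after activities 1 through 2 complete.
Predecessor durations: [5, 6]
ES = 5 + 6 = 11

11


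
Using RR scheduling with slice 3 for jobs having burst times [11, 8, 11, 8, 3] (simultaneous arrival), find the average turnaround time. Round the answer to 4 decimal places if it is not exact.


Time quantum = 3
Execution trace:
  J1 runs 3 units, time = 3
  J2 runs 3 units, time = 6
  J3 runs 3 units, time = 9
  J4 runs 3 units, time = 12
  J5 runs 3 units, time = 15
  J1 runs 3 units, time = 18
  J2 runs 3 units, time = 21
  J3 runs 3 units, time = 24
  J4 runs 3 units, time = 27
  J1 runs 3 units, time = 30
  J2 runs 2 units, time = 32
  J3 runs 3 units, time = 35
  J4 runs 2 units, time = 37
  J1 runs 2 units, time = 39
  J3 runs 2 units, time = 41
Finish times: [39, 32, 41, 37, 15]
Average turnaround = 164/5 = 32.8

32.8


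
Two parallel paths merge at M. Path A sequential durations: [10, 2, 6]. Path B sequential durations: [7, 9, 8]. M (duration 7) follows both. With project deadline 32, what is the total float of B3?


Forward pass: ES(B3) = sum of predecessors on chain B = 16
EF = ES + duration = 16 + 8 = 24
Backward pass: LF(M) = deadline = 32; LS(M) = 32 - 7 = 25
LF(B3) = LS(M) - sum(successors on chain B) = 25 - 0 = 25
LS = LF - duration = 25 - 8 = 17
Total float = LS - ES = 17 - 16 = 1

1


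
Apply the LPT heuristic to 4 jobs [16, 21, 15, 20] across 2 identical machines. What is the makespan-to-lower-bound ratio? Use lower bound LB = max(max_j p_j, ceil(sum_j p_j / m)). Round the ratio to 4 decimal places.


LPT order: [21, 20, 16, 15]
Machine loads after assignment: [36, 36]
LPT makespan = 36
Lower bound = max(max_job, ceil(total/2)) = max(21, 36) = 36
Ratio = 36 / 36 = 1.0

1.0


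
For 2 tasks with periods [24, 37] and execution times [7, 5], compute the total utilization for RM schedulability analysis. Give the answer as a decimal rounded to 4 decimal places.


Compute individual utilizations (exact fractions):
  Task 1: C/T = 7/24 (approx. 0.2917)
  Task 2: C/T = 5/37 (approx. 0.1351)
Total utilization U = 7/24 + 5/37 = 379/888
Rounded to 4 decimal places: U = 0.4268
RM (Liu & Layland) bound for 2 tasks = 0.828427; compare with U = 379/888 (approx. 0.426802)
U <= bound, so schedulable by RM sufficient condition.

0.4268


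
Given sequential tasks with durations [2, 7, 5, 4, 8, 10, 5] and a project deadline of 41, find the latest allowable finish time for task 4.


LF(activity 4) = deadline - sum of successor durations
Successors: activities 5 through 7 with durations [8, 10, 5]
Sum of successor durations = 23
LF = 41 - 23 = 18

18


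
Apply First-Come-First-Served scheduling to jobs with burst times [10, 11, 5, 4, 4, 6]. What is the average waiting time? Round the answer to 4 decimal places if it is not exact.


FCFS order (as given): [10, 11, 5, 4, 4, 6]
Waiting times:
  Job 1: wait = 0
  Job 2: wait = 10
  Job 3: wait = 21
  Job 4: wait = 26
  Job 5: wait = 30
  Job 6: wait = 34
Sum of waiting times = 121
Average waiting time = 121/6 = 20.1667

20.1667


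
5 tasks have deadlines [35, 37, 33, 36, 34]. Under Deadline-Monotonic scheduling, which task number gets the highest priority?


Sort tasks by relative deadline (ascending):
  Task 3: deadline = 33
  Task 5: deadline = 34
  Task 1: deadline = 35
  Task 4: deadline = 36
  Task 2: deadline = 37
Priority order (highest first): [3, 5, 1, 4, 2]
Highest priority task = 3

3


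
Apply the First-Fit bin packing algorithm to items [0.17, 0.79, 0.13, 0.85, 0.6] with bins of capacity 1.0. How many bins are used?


Place items sequentially using First-Fit:
  Item 0.17 -> new Bin 1
  Item 0.79 -> Bin 1 (now 0.96)
  Item 0.13 -> new Bin 2
  Item 0.85 -> Bin 2 (now 0.98)
  Item 0.6 -> new Bin 3
Total bins used = 3

3


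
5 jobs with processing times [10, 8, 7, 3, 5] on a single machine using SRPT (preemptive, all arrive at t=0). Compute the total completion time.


Since all jobs arrive at t=0, SRPT equals SPT ordering.
SPT order: [3, 5, 7, 8, 10]
Completion times:
  Job 1: p=3, C=3
  Job 2: p=5, C=8
  Job 3: p=7, C=15
  Job 4: p=8, C=23
  Job 5: p=10, C=33
Total completion time = 3 + 8 + 15 + 23 + 33 = 82

82


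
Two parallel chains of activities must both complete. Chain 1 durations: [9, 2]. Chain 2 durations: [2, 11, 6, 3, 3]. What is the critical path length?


Path A total = 9 + 2 = 11
Path B total = 2 + 11 + 6 + 3 + 3 = 25
Critical path = longest path = max(11, 25) = 25

25


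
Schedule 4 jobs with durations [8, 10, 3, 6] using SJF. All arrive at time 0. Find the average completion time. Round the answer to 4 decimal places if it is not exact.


SJF order (ascending): [3, 6, 8, 10]
Completion times:
  Job 1: burst=3, C=3
  Job 2: burst=6, C=9
  Job 3: burst=8, C=17
  Job 4: burst=10, C=27
Average completion = 56/4 = 14.0

14.0


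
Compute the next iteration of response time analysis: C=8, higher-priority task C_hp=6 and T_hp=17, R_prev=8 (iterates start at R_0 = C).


R_next = C + ceil(R_prev / T_hp) * C_hp
ceil(8 / 17) = ceil(0.4706) = 1
Interference = 1 * 6 = 6
R_next = 8 + 6 = 14

14


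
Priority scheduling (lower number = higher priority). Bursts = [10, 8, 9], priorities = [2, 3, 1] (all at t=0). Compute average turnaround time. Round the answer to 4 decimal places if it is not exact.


Sort by priority (ascending = highest first):
Order: [(1, 9), (2, 10), (3, 8)]
Completion times:
  Priority 1, burst=9, C=9
  Priority 2, burst=10, C=19
  Priority 3, burst=8, C=27
Average turnaround = 55/3 = 18.3333

18.3333


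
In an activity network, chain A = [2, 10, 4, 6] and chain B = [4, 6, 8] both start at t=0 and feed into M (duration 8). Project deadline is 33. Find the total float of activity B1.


Forward pass: ES(B1) = sum of predecessors on chain B = 0
EF = ES + duration = 0 + 4 = 4
Backward pass: LF(M) = deadline = 33; LS(M) = 33 - 8 = 25
LF(B1) = LS(M) - sum(successors on chain B) = 25 - 14 = 11
LS = LF - duration = 11 - 4 = 7
Total float = LS - ES = 7 - 0 = 7

7


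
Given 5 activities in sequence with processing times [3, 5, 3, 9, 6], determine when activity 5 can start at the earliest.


Activity 5 starts after activities 1 through 4 complete.
Predecessor durations: [3, 5, 3, 9]
ES = 3 + 5 + 3 + 9 = 20

20


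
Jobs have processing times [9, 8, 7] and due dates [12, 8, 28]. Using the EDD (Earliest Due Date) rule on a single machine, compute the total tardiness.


Sort by due date (EDD order): [(8, 8), (9, 12), (7, 28)]
Compute completion times and tardiness:
  Job 1: p=8, d=8, C=8, tardiness=max(0,8-8)=0
  Job 2: p=9, d=12, C=17, tardiness=max(0,17-12)=5
  Job 3: p=7, d=28, C=24, tardiness=max(0,24-28)=0
Total tardiness = 5

5


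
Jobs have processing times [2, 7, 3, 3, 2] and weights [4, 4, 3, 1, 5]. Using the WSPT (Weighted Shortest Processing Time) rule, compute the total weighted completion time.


Compute p/w ratios and sort ascending (WSPT): [(2, 5), (2, 4), (3, 3), (7, 4), (3, 1)]
Compute weighted completion times:
  Job (p=2,w=5): C=2, w*C=5*2=10
  Job (p=2,w=4): C=4, w*C=4*4=16
  Job (p=3,w=3): C=7, w*C=3*7=21
  Job (p=7,w=4): C=14, w*C=4*14=56
  Job (p=3,w=1): C=17, w*C=1*17=17
Total weighted completion time = 120

120


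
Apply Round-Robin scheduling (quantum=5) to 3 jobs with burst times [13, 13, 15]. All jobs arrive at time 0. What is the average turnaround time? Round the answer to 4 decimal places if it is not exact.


Time quantum = 5
Execution trace:
  J1 runs 5 units, time = 5
  J2 runs 5 units, time = 10
  J3 runs 5 units, time = 15
  J1 runs 5 units, time = 20
  J2 runs 5 units, time = 25
  J3 runs 5 units, time = 30
  J1 runs 3 units, time = 33
  J2 runs 3 units, time = 36
  J3 runs 5 units, time = 41
Finish times: [33, 36, 41]
Average turnaround = 110/3 = 36.6667

36.6667


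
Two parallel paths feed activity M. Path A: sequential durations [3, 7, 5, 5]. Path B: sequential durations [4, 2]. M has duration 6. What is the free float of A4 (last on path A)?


ES(A4) = sum of predecessors on chain A = 15
EF(A4) = ES + duration = 15 + 5 = 20
Successor of A4 is M. ES(M) = max(sum(A), sum(B)) = max(20, 6) = 20
Free float = ES(successor) - EF(current) = 20 - 20 = 0

0


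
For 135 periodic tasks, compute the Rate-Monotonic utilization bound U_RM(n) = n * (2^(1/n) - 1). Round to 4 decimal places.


Compute 2^(1/135) = 1.0051476273
Subtract 1: 1.0051476273 - 1 = 0.0051476273
Multiply by n: 135 * 0.0051476273 = 0.6949296855
Round to 4 dp: 0.6949

0.6949
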